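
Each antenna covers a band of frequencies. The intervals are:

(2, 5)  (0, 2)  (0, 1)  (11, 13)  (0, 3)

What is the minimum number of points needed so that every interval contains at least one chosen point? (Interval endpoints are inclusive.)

Process intervals by earliest right end; each time one isn't hit yet, stab at its right endpoint.
By right end: [0,1]  [0,2]  [0,3]  [2,5]  [11,13]
[0,1] uncovered → point at 1; [2,5] uncovered → point at 5; [11,13] uncovered → point at 13.
Points: 1, 5, 13 (3 total).

3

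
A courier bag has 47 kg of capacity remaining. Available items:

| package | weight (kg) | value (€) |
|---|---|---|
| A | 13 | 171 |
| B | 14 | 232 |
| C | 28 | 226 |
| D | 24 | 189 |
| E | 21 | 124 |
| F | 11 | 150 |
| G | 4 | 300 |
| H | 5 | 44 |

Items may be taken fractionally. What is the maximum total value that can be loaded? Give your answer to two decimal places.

Ratios (sorted): G 75.00, B 16.57, F 13.64, A 13.15, H 8.80, C 8.07, D 7.88, E 5.90
take G (4 @ 300); take B (14 @ 232); take F (11 @ 150); take A (13 @ 171); take H (5 @ 44). Capacity used 47/47.
Total value = 897.00

897.00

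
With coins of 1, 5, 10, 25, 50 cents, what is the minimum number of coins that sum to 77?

Greedy: take as many of the largest coin as possible, then repeat with the remainder.
77 − 1×50→27 − 1×25→2 − 2×1→0
Total coins = 1 + 1 + 2 = 4

4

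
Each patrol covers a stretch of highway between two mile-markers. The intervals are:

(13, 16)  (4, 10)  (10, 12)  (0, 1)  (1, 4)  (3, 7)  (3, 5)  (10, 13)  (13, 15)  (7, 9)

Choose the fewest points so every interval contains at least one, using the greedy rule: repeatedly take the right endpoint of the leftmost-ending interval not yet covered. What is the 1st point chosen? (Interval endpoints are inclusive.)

Sort by right endpoint; whenever an interval is uncovered, place a point at its right end.
By right end: [0,1]  [1,4]  [3,5]  [3,7]  [7,9]  [4,10]  [10,12]  [10,13]  [13,15]  [13,16]
[0,1] uncovered → point at 1; [3,5] uncovered → point at 5; [7,9] uncovered → point at 9; [10,12] uncovered → point at 12; [13,15] uncovered → point at 15.
Points: 1, 5, 9, 12, 15 (5 total).

1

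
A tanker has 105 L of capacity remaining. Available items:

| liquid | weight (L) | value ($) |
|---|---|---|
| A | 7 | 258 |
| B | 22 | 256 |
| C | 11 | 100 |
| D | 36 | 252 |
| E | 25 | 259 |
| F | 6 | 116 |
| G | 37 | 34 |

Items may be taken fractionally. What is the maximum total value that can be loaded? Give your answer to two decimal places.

1227.00

Sort by value per unit weight and fill in that order.
Ratios (sorted): A 36.86, F 19.33, B 11.64, E 10.36, C 9.09, D 7.00, G 0.92
take A (7 @ 258); take F (6 @ 116); take B (22 @ 256); take E (25 @ 259); take C (11 @ 100); take 34/36 of D → 238.00. Capacity used 105/105.
Total value = 1227.00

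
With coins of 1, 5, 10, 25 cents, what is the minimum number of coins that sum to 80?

4

80 − 3×25→5 − 1×5→0
Total coins = 3 + 1 = 4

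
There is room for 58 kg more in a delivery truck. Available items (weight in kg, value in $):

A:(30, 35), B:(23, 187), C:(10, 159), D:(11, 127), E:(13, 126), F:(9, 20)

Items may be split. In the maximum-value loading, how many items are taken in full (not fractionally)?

Sort by value per unit weight and fill in that order.
Order: C (159/10=15.90) > D (127/11=11.55) > E (126/13=9.69) > B (187/23=8.13) > F (20/9=2.22) > A (35/30=1.17)
Fill: take C (10 @ 159) → take D (11 @ 127) → take E (13 @ 126) → take B (23 @ 187) → take 1/9 of F → 2.22; 58/58 used.
4 item(s) taken whole; one partial (take 1/9 of F).

4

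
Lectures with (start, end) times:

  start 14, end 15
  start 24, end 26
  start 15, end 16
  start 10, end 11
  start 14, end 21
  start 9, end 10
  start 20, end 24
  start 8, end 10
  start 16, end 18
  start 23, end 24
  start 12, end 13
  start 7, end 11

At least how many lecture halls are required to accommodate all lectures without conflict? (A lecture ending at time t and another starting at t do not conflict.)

Count concurrent intervals with a sweep; the peak is the room count.
Events (time:±→running): 7:+→1 8:+→2 9:+→3 … peak 3.

3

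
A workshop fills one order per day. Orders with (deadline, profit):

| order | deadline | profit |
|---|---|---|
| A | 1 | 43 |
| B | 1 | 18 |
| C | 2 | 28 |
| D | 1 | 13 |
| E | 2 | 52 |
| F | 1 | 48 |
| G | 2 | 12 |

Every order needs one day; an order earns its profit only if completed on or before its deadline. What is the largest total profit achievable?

100

Sort by profit descending; place each in the latest free slot ≤ its deadline.
Profit order: E=52 F=48 A=43 C=28 B=18 D=13 G=12
Assign: E→slot 2, F→slot 1, A skipped, C skipped, B skipped, D skipped, G skipped.
Slots: [1:F] [2:E]
Profit = 48 + 52 = 100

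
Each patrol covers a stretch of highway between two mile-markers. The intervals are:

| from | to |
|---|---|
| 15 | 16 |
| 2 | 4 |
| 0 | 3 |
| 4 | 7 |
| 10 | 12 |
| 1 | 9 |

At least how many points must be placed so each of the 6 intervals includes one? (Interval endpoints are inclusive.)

4

Sort by right endpoint; whenever an interval is uncovered, place a point at its right end.
By right end: [0,3]  [2,4]  [4,7]  [1,9]  [10,12]  [15,16]
[0,3] uncovered → point at 3; [4,7] uncovered → point at 7; [10,12] uncovered → point at 12; [15,16] uncovered → point at 16.
Points: 3, 7, 12, 16 (4 total).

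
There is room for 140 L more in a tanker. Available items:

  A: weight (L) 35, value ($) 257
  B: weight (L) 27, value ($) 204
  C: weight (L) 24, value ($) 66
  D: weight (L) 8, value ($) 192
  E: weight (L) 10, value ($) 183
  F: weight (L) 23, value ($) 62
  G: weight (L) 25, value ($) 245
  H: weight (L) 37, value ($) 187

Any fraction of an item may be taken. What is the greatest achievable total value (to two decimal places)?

Order: D (192/8=24.00) > E (183/10=18.30) > G (245/25=9.80) > B (204/27=7.56) > A (257/35=7.34) > H (187/37=5.05) > C (66/24=2.75) > F (62/23=2.70)
Fill: take D (8 @ 192) → take E (10 @ 183) → take G (25 @ 245) → take B (27 @ 204) → take A (35 @ 257) → take 35/37 of H → 176.89; 140/140 used.
Total value = 1257.89

1257.89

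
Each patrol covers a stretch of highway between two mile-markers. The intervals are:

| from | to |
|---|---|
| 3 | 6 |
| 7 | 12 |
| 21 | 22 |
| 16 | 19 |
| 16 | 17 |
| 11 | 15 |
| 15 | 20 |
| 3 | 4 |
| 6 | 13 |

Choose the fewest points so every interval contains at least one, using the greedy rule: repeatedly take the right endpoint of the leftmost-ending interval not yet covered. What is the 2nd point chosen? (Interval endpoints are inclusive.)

Sort by right endpoint; whenever an interval is uncovered, place a point at its right end.
By right end: [3,4]  [3,6]  [7,12]  [6,13]  [11,15]  [16,17]  [16,19]  [15,20]  [21,22]
[3,4] uncovered → point at 4; [7,12] uncovered → point at 12; [16,17] uncovered → point at 17; [21,22] uncovered → point at 22.
Points: 4, 12, 17, 22 (4 total).

12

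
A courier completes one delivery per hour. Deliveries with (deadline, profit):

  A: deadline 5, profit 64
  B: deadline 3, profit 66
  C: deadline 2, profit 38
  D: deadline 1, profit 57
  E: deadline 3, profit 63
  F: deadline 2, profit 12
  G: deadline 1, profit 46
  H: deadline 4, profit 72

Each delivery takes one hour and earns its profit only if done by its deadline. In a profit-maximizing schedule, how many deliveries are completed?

By profit: H(d4,72), B(d3,66), A(d5,64), E(d3,63), D(d1,57), G(d1,46), C(d2,38), F(d2,12)
H→slot 4; B→slot 3; A→slot 5; E→slot 2; D→slot 1; G skipped; C skipped; F skipped.
5 of 8 scheduled.

5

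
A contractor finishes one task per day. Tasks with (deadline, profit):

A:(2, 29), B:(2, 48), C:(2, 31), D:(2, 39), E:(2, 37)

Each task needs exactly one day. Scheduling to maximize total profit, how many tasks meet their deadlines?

Sort by profit descending; place each in the latest free slot ≤ its deadline.
By profit: B(d2,48), D(d2,39), E(d2,37), C(d2,31), A(d2,29)
B→slot 2; D→slot 1; E skipped; C skipped; A skipped.
2 of 5 scheduled.

2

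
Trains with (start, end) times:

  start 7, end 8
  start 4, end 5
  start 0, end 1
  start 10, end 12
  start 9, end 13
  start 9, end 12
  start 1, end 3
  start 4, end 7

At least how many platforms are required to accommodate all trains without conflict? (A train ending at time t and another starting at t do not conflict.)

3

Count concurrent intervals with a sweep; the peak is the room count.
Events (time:±→running): 0:+→1 1:-→0 1:+→1 3:-→0 4:+→1 4:+→2 5:-→1 7:-→0 7:+→1 8:-→0 9:+→1 9:+→2 10:+→3 … peak 3.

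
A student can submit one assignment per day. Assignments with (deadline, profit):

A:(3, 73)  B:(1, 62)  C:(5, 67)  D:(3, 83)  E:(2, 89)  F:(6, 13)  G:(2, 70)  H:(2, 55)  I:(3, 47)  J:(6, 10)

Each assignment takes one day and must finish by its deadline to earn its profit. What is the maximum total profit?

Sort by profit descending; place each in the latest free slot ≤ its deadline.
By profit: E(d2,89), D(d3,83), A(d3,73), G(d2,70), C(d5,67), B(d1,62), H(d2,55), I(d3,47), F(d6,13), J(d6,10)
E→slot 2; D→slot 3; A→slot 1; G skipped; C→slot 5; B skipped; H skipped; I skipped; F→slot 6; J→slot 4.
Profit = 73 + 89 + 83 + 10 + 67 + 13 = 335

335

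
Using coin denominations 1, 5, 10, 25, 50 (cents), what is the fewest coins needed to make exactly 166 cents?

Use the largest denomination that fits, subtract, and repeat.
166 − 3×50→16 − 1×10→6 − 1×5→1 − 1×1→0
Total coins = 3 + 1 + 1 + 1 = 6

6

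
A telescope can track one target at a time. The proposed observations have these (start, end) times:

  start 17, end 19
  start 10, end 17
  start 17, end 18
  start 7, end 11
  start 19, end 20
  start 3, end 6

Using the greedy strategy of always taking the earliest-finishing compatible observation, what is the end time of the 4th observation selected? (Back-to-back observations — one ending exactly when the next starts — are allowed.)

Sort by end time and greedily take each interval whose start is ≥ the last chosen end.
Sorted by end: (3,6)  (7,11)  (10,17)  (17,18)  (17,19)  (19,20)
take (3,6); take (7,11); skip (10,17); take (17,18); skip (17,19); take (19,20).
Selected: (3,6) (7,11) (17,18) (19,20)

20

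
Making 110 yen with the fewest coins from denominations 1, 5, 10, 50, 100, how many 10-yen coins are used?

1

110 = 1×100 + 1×10
Count of 10: 1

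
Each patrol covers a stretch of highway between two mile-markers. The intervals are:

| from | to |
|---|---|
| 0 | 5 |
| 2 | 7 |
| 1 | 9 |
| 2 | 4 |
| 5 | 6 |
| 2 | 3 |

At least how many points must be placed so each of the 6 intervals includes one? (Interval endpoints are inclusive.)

Sort by right endpoint; whenever an interval is uncovered, place a point at its right end.
Sorted: [2,3] [2,4] [0,5] [5,6] [2,7] [1,9]
{[2,3],[2,4],[0,5]} hit by 3; {[5,6],[2,7],[1,9]} hit by 6.
Points: 3, 6 (2 total).

2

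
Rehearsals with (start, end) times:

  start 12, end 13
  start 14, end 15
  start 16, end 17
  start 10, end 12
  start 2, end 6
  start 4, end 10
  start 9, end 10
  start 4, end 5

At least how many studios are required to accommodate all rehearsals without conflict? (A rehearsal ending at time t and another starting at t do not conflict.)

starts: [2, 4, 4, 9, 10, 12, 14, 16]
ends:   [5, 6, 10, 10, 12, 13, 15, 17]
s2→1 s4→2 s4→3  — peak 3.

3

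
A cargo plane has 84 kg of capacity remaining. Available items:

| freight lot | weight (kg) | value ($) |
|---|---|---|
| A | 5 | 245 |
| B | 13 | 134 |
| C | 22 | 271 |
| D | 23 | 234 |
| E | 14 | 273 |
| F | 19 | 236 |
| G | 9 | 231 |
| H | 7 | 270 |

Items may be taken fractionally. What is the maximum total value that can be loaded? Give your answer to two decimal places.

1608.46

Greedy by value/weight ratio, highest first.
Ratios (sorted): A 49.00, H 38.57, G 25.67, E 19.50, F 12.42, C 12.32, B 10.31, D 10.17
take A (5 @ 245); take H (7 @ 270); take G (9 @ 231); take E (14 @ 273); take F (19 @ 236); take C (22 @ 271); take 8/13 of B → 82.46. Capacity used 84/84.
Total value = 1608.46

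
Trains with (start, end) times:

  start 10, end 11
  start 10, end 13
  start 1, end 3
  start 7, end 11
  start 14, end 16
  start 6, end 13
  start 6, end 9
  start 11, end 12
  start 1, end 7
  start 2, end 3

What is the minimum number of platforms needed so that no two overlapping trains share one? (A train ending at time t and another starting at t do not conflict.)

4

Count concurrent intervals with a sweep; the peak is the room count.
Events (time:±→running): 1:+→1 1:+→2 2:+→3 3:-→2 3:-→1 6:+→2 6:+→3 7:-→2 7:+→3 9:-→2 10:+→3 10:+→4 … peak 4.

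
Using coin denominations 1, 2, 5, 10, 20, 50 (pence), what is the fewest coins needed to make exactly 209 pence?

7

Greedy: take as many of the largest coin as possible, then repeat with the remainder.
209 − 4×50→9 − 1×5→4 − 2×2→0
Total coins = 4 + 1 + 2 = 7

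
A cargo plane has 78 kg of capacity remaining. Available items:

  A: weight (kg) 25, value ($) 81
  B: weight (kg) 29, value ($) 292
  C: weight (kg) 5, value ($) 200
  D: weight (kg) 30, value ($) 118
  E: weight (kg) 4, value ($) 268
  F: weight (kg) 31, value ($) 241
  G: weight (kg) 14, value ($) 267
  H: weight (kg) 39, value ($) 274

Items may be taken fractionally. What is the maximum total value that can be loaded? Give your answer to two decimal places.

1229.13

Greedy by value/weight ratio, highest first.
Order: E (268/4=67.00) > C (200/5=40.00) > G (267/14=19.07) > B (292/29=10.07) > F (241/31=7.77) > H (274/39=7.03) > D (118/30=3.93) > A (81/25=3.24)
Fill: take E (4 @ 268) → take C (5 @ 200) → take G (14 @ 267) → take B (29 @ 292) → take 26/31 of F → 202.13; 78/78 used.
Total value = 1229.13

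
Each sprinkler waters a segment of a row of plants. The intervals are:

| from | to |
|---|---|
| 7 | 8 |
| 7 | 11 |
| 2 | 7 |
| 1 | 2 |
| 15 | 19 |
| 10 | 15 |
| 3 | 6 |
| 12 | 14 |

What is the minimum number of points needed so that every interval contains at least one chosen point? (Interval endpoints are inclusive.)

Process intervals by earliest right end; each time one isn't hit yet, stab at its right endpoint.
By right end: [1,2]  [3,6]  [2,7]  [7,8]  [7,11]  [12,14]  [10,15]  [15,19]
[1,2] uncovered → point at 2; [3,6] uncovered → point at 6; [7,8] uncovered → point at 8; [12,14] uncovered → point at 14; [15,19] uncovered → point at 19.
Points: 2, 6, 8, 14, 19 (5 total).

5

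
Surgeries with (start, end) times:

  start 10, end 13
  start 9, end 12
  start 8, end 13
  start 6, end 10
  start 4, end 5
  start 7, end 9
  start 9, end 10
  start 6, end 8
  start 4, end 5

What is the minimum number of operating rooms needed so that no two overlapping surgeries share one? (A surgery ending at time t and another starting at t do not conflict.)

starts: [4, 4, 6, 6, 7, 8, 9, 9, 10]
ends:   [5, 5, 8, 9, 10, 10, 12, 13, 13]
s4→1 s4→2 e5→1 e5→0 s6→1 s6→2 s7→3 e8→2 s8→3 e9→2 s9→3 s9→4  — peak 4.

4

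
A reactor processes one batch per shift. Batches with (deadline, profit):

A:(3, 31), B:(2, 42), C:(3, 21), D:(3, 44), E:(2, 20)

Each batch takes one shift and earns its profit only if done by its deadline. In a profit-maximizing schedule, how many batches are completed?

3

Take jobs in profit order; each goes to the latest open slot no later than its deadline.
Profit order: D=44 B=42 A=31 C=21 E=20
Assign: D→slot 3, B→slot 2, A→slot 1, C skipped, E skipped.
Slots: [1:A] [2:B] [3:D]
3 of 5 scheduled.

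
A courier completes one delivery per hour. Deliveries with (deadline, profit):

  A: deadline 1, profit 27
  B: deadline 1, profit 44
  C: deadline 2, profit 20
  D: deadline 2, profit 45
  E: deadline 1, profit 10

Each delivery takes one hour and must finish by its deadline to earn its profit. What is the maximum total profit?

89

By profit: D(d2,45), B(d1,44), A(d1,27), C(d2,20), E(d1,10)
D→slot 2; B→slot 1; A skipped; C skipped; E skipped.
Profit = 44 + 45 = 89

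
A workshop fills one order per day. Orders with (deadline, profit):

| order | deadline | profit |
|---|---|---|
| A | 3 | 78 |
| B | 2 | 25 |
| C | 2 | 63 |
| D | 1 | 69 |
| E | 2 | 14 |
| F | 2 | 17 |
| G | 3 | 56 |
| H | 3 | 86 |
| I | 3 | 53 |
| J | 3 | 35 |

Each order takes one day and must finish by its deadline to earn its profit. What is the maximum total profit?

Take jobs in profit order; each goes to the latest open slot no later than its deadline.
By profit: H(d3,86), A(d3,78), D(d1,69), C(d2,63), G(d3,56), I(d3,53), J(d3,35), B(d2,25), F(d2,17), E(d2,14)
H→slot 3; A→slot 2; D→slot 1; C skipped; G skipped; I skipped; J skipped; B skipped; F skipped; E skipped.
Profit = 69 + 78 + 86 = 233

233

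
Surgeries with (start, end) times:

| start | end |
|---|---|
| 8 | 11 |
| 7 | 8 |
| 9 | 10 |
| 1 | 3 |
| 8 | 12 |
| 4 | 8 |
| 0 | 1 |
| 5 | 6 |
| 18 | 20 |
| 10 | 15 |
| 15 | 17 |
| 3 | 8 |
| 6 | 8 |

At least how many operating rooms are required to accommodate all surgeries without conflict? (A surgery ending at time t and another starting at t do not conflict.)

4

The answer is the maximum number of intervals overlapping at any instant.
Events (time:±→running): 0:+→1 1:-→0 1:+→1 3:-→0 3:+→1 4:+→2 5:+→3 6:-→2 6:+→3 7:+→4 … peak 4.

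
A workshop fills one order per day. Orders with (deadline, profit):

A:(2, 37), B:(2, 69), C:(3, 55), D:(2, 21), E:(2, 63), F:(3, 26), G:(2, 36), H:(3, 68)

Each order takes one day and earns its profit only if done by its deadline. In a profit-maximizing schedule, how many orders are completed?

3

Sort by profit descending; place each in the latest free slot ≤ its deadline.
By profit: B(d2,69), H(d3,68), E(d2,63), C(d3,55), A(d2,37), G(d2,36), F(d3,26), D(d2,21)
B→slot 2; H→slot 3; E→slot 1; C skipped; A skipped; G skipped; F skipped; D skipped.
3 of 8 scheduled.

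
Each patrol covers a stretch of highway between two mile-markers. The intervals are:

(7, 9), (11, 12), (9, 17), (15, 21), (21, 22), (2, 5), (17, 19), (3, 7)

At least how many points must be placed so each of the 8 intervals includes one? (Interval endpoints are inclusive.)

5

Sort by right endpoint; whenever an interval is uncovered, place a point at its right end.
Sorted: [2,5] [3,7] [7,9] [11,12] [9,17] [17,19] [15,21] [21,22]
{[2,5],[3,7]} hit by 5; {[7,9]} hit by 9; {[11,12],[9,17]} hit by 12; {[17,19],[15,21]} hit by 19; {[21,22]} hit by 22.
Points: 5, 9, 12, 19, 22 (5 total).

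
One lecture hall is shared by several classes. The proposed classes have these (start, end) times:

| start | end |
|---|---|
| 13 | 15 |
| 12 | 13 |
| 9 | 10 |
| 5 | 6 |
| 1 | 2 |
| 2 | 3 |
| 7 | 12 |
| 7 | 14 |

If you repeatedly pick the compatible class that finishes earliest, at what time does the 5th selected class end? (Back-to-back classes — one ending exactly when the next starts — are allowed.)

Sorted by end: (1,2)  (2,3)  (5,6)  (9,10)  (7,12)  (12,13)  (7,14)  (13,15)
take (1,2); take (2,3); take (5,6); take (9,10); take (12,13); take (13,15).
Selected: (1,2) (2,3) (5,6) (9,10) (12,13) (13,15)

13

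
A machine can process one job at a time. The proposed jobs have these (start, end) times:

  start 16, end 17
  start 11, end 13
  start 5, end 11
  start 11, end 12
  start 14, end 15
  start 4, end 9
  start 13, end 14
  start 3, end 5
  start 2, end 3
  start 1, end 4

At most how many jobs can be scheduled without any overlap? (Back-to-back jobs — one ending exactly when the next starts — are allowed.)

Greedy by earliest finish: after sorting by end time, pick each interval compatible with the last pick.
Sorted by end: (2,3)  (1,4)  (3,5)  (4,9)  (5,11)  (11,12)  (11,13)  (13,14)  (14,15)  (16,17)
take (2,3); take (3,5); skip (4,9); take (5,11); take (11,12); take (13,14); take (14,15); take (16,17).
Selected 7 jobs.

7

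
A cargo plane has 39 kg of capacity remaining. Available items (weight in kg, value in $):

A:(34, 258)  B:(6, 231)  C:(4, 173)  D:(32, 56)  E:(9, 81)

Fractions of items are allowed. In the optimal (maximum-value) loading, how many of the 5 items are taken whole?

Ratios (sorted): C 43.25, B 38.50, E 9.00, A 7.59, D 1.75
take C (4 @ 173); take B (6 @ 231); take E (9 @ 81); take 20/34 of A → 151.76. Capacity used 39/39.
3 item(s) taken whole; one partial (take 20/34 of A).

3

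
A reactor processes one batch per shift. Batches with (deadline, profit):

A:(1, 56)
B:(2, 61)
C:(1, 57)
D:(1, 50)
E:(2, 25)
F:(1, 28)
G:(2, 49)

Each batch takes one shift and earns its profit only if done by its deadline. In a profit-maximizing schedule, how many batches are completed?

Profit order: B=61 C=57 A=56 D=50 G=49 F=28 E=25
Assign: B→slot 2, C→slot 1, A skipped, D skipped, G skipped, F skipped, E skipped.
Slots: [1:C] [2:B]
2 of 7 scheduled.

2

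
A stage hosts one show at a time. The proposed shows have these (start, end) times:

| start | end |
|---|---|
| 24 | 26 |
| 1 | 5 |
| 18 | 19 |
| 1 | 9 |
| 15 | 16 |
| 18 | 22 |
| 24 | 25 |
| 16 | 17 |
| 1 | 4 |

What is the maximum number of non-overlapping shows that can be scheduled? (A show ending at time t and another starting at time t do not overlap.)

Order by finish time; keep every interval that doesn't clash with the previous kept one.
By end time: (1,4), (1,5), (1,9), (15,16), (16,17), (18,19), (18,22), (24,25), (24,26).
Pick (1,4); next start ≥ 4 → (15,16); next start ≥ 16 → (16,17); next start ≥ 17 → (18,19); next start ≥ 19 → (24,25).
Selected 5 shows.

5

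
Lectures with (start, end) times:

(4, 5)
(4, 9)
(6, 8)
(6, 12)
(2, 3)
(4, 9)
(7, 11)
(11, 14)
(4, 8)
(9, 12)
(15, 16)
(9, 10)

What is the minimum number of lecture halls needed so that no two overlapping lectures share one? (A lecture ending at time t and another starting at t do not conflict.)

6

The answer is the maximum number of intervals overlapping at any instant.
Events (time:±→running): 2:+→1 3:-→0 4:+→1 4:+→2 4:+→3 4:+→4 5:-→3 6:+→4 6:+→5 7:+→6 … peak 6.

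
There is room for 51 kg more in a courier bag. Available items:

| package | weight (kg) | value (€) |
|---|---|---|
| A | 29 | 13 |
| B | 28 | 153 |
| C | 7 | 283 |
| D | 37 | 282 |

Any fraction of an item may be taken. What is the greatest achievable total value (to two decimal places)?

603.25

Ratios (sorted): C 40.43, D 7.62, B 5.46, A 0.45
take C (7 @ 283); take D (37 @ 282); take 7/28 of B → 38.25. Capacity used 51/51.
Total value = 603.25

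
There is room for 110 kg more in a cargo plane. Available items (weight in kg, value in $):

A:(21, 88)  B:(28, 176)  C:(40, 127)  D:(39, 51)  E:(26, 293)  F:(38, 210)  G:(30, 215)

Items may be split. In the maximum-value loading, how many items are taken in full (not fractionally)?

Ratios (sorted): E 11.27, G 7.17, B 6.29, F 5.53, A 4.19, C 3.17, D 1.31
take E (26 @ 293); take G (30 @ 215); take B (28 @ 176); take 26/38 of F → 143.68. Capacity used 110/110.
3 item(s) taken whole; one partial (take 26/38 of F).

3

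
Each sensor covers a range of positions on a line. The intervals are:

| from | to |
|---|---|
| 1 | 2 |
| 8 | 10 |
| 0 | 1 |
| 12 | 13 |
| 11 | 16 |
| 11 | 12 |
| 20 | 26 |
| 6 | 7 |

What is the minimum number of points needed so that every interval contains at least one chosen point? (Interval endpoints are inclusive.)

5

Sort by right endpoint; whenever an interval is uncovered, place a point at its right end.
By right end: [0,1]  [1,2]  [6,7]  [8,10]  [11,12]  [12,13]  [11,16]  [20,26]
[0,1] uncovered → point at 1; [6,7] uncovered → point at 7; [8,10] uncovered → point at 10; [11,12] uncovered → point at 12; [20,26] uncovered → point at 26.
Points: 1, 7, 10, 12, 26 (5 total).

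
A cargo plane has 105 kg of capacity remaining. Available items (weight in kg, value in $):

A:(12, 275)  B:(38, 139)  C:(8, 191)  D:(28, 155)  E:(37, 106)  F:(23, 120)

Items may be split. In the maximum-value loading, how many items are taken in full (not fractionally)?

Greedy by value/weight ratio, highest first.
Ratios (sorted): C 23.88, A 22.92, D 5.54, F 5.22, B 3.66, E 2.86
take C (8 @ 191); take A (12 @ 275); take D (28 @ 155); take F (23 @ 120); take 34/38 of B → 124.37. Capacity used 105/105.
4 item(s) taken whole; one partial (take 34/38 of B).

4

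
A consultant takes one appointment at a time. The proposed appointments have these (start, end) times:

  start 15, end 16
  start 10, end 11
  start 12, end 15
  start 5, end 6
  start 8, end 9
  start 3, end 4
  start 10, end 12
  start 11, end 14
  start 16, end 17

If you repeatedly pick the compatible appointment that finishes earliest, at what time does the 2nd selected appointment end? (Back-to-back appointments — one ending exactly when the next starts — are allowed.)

6

Greedy by earliest finish: after sorting by end time, pick each interval compatible with the last pick.
By end time: (3,4), (5,6), (8,9), (10,11), (10,12), (11,14), (12,15), (15,16), (16,17).
Pick (3,4); next start ≥ 4 → (5,6); next start ≥ 6 → (8,9); next start ≥ 9 → (10,11); next start ≥ 11 → (11,14); next start ≥ 14 → (15,16); next start ≥ 16 → (16,17).
Selected: (3,4) (5,6) (8,9) (10,11) (11,14) (15,16) (16,17)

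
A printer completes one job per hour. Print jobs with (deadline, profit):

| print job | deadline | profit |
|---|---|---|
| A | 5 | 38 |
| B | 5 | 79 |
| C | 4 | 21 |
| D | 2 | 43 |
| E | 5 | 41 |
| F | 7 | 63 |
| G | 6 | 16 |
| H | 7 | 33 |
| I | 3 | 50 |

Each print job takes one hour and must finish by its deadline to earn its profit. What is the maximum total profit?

347

By profit: B(d5,79), F(d7,63), I(d3,50), D(d2,43), E(d5,41), A(d5,38), H(d7,33), C(d4,21), G(d6,16)
B→slot 5; F→slot 7; I→slot 3; D→slot 2; E→slot 4; A→slot 1; H→slot 6; C skipped; G skipped.
Profit = 38 + 43 + 50 + 41 + 79 + 33 + 63 = 347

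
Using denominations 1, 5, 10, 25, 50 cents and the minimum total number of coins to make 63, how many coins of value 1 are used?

3

Use the largest denomination that fits, subtract, and repeat.
63 = 1×50 + 1×10 + 3×1
Count of 1: 3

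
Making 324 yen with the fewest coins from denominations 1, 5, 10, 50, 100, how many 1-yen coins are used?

4

Greedy: take as many of the largest coin as possible, then repeat with the remainder.
324 = 3×100 + 2×10 + 4×1
Count of 1: 4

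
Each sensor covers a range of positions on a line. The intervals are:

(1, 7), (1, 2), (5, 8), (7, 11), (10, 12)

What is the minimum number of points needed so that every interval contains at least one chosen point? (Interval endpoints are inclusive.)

Sorted: [1,2] [1,7] [5,8] [7,11] [10,12]
{[1,2],[1,7]} hit by 2; {[5,8],[7,11]} hit by 8; {[10,12]} hit by 12.
Points: 2, 8, 12 (3 total).

3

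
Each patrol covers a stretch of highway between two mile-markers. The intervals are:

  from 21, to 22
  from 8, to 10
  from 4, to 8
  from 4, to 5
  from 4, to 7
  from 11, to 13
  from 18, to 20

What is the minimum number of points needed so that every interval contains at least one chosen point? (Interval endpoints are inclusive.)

5

Process intervals by earliest right end; each time one isn't hit yet, stab at its right endpoint.
By right end: [4,5]  [4,7]  [4,8]  [8,10]  [11,13]  [18,20]  [21,22]
[4,5] uncovered → point at 5; [8,10] uncovered → point at 10; [11,13] uncovered → point at 13; [18,20] uncovered → point at 20; [21,22] uncovered → point at 22.
Points: 5, 10, 13, 20, 22 (5 total).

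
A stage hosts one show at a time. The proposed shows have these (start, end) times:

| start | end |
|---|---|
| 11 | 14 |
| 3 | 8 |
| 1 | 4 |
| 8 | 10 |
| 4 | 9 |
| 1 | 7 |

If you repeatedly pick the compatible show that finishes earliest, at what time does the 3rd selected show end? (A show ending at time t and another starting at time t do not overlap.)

14

Greedy by earliest finish: after sorting by end time, pick each interval compatible with the last pick.
Sorted by end: (1,4)  (1,7)  (3,8)  (4,9)  (8,10)  (11,14)
take (1,4); take (4,9); take (11,14).
Selected: (1,4) (4,9) (11,14)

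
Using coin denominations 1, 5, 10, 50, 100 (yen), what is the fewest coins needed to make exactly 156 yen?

Use the largest denomination that fits, subtract, and repeat.
156 = 1×100 + 1×50 + 1×5 + 1×1
Total coins = 1 + 1 + 1 + 1 = 4

4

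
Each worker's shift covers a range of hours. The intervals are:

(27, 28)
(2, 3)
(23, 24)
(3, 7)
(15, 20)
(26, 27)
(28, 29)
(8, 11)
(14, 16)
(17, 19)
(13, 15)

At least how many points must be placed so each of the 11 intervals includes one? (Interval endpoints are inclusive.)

By right end: [2,3]  [3,7]  [8,11]  [13,15]  [14,16]  [17,19]  [15,20]  [23,24]  [26,27]  [27,28]  [28,29]
[2,3] uncovered → point at 3; [8,11] uncovered → point at 11; [13,15] uncovered → point at 15; [17,19] uncovered → point at 19; [23,24] uncovered → point at 24; [26,27] uncovered → point at 27; [28,29] uncovered → point at 29.
Points: 3, 11, 15, 19, 24, 27, 29 (7 total).

7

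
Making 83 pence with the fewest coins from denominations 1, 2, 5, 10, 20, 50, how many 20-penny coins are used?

83 = 1×50 + 1×20 + 1×10 + 1×2 + 1×1
Count of 20: 1

1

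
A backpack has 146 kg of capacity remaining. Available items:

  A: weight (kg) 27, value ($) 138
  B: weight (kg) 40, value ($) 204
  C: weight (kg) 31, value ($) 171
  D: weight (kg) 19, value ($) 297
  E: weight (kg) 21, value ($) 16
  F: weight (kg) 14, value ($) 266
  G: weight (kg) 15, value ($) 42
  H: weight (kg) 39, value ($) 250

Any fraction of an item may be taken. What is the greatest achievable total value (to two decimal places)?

Greedy by value/weight ratio, highest first.
Ratios (sorted): F 19.00, D 15.63, H 6.41, C 5.52, A 5.11, B 5.10, G 2.80, E 0.76
take F (14 @ 266); take D (19 @ 297); take H (39 @ 250); take C (31 @ 171); take A (27 @ 138); take 16/40 of B → 81.60. Capacity used 146/146.
Total value = 1203.60

1203.60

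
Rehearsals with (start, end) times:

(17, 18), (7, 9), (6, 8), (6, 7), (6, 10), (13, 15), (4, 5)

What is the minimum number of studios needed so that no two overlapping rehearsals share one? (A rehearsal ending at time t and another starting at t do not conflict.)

starts: [4, 6, 6, 6, 7, 13, 17]
ends:   [5, 7, 8, 9, 10, 15, 18]
s4→1 e5→0 s6→1 s6→2 s6→3  — peak 3.

3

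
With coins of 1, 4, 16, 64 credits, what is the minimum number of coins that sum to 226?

7

226 = 3×64 + 2×16 + 2×1
Total coins = 3 + 2 + 2 = 7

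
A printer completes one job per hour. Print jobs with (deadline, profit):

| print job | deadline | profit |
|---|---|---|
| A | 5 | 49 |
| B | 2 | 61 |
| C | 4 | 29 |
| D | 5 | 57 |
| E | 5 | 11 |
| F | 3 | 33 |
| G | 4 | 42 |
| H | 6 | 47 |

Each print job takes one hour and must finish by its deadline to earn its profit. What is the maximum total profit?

Profit order: B=61 D=57 A=49 H=47 G=42 F=33 C=29 E=11
Assign: B→slot 2, D→slot 5, A→slot 4, H→slot 6, G→slot 3, F→slot 1, C skipped, E skipped.
Slots: [1:F] [2:B] [3:G] [4:A] [5:D] [6:H]
Profit = 33 + 61 + 42 + 49 + 57 + 47 = 289

289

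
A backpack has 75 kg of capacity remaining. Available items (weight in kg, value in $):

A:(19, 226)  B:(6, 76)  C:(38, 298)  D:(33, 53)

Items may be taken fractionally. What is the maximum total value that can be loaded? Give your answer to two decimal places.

Sort by value per unit weight and fill in that order.
Ratios (sorted): B 12.67, A 11.89, C 7.84, D 1.61
take B (6 @ 76); take A (19 @ 226); take C (38 @ 298); take 12/33 of D → 19.27. Capacity used 75/75.
Total value = 619.27

619.27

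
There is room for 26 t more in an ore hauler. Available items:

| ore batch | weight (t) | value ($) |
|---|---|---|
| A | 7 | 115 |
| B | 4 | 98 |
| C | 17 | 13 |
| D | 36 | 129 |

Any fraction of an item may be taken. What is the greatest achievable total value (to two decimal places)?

Sort by value per unit weight and fill in that order.
Order: B (98/4=24.50) > A (115/7=16.43) > D (129/36=3.58) > C (13/17=0.76)
Fill: take B (4 @ 98) → take A (7 @ 115) → take 15/36 of D → 53.75; 26/26 used.
Total value = 266.75

266.75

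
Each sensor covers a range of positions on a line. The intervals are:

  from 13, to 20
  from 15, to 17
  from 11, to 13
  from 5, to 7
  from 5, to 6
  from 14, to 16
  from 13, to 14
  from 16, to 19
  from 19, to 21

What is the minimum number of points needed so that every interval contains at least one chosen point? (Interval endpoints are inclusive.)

4

Process intervals by earliest right end; each time one isn't hit yet, stab at its right endpoint.
By right end: [5,6]  [5,7]  [11,13]  [13,14]  [14,16]  [15,17]  [16,19]  [13,20]  [19,21]
[5,6] uncovered → point at 6; [11,13] uncovered → point at 13; [14,16] uncovered → point at 16; [19,21] uncovered → point at 21.
Points: 6, 13, 16, 21 (4 total).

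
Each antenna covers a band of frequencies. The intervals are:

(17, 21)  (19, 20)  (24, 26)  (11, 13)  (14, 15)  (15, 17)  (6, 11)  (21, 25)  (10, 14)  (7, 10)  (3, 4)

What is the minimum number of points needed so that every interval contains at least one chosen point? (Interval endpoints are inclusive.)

Sorted: [3,4] [7,10] [6,11] [11,13] [10,14] [14,15] [15,17] [19,20] [17,21] [21,25] [24,26]
{[3,4]} hit by 4; {[7,10],[6,11]} hit by 10; {[11,13],[10,14]} hit by 13; {[14,15],[15,17]} hit by 15; {[19,20],[17,21]} hit by 20; {[21,25],[24,26]} hit by 25.
Points: 4, 10, 13, 15, 20, 25 (6 total).

6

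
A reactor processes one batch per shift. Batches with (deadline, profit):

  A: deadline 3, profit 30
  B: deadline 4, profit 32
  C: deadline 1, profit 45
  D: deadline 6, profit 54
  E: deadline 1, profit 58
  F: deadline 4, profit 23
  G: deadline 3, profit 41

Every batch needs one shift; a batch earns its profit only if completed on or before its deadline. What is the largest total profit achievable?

Profit order: E=58 D=54 C=45 G=41 B=32 A=30 F=23
Assign: E→slot 1, D→slot 6, C skipped, G→slot 3, B→slot 4, A→slot 2, F skipped.
Slots: [1:E] [2:A] [3:G] [4:B] [6:D]
Profit = 58 + 30 + 41 + 32 + 54 = 215

215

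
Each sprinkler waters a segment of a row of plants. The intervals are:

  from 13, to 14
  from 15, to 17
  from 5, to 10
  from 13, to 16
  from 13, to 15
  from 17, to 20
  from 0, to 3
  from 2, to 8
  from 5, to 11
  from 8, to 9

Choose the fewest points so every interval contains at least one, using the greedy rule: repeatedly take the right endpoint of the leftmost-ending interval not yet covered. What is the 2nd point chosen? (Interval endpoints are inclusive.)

Sort by right endpoint; whenever an interval is uncovered, place a point at its right end.
Sorted: [0,3] [2,8] [8,9] [5,10] [5,11] [13,14] [13,15] [13,16] [15,17] [17,20]
{[0,3],[2,8]} hit by 3; {[8,9],[5,10],[5,11]} hit by 9; {[13,14],[13,15],[13,16]} hit by 14; {[15,17],[17,20]} hit by 17.
Points: 3, 9, 14, 17 (4 total).

9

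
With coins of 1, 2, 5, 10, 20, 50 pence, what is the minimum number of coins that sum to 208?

Greedy: take as many of the largest coin as possible, then repeat with the remainder.
208 = 4×50 + 1×5 + 1×2 + 1×1
Total coins = 4 + 1 + 1 + 1 = 7

7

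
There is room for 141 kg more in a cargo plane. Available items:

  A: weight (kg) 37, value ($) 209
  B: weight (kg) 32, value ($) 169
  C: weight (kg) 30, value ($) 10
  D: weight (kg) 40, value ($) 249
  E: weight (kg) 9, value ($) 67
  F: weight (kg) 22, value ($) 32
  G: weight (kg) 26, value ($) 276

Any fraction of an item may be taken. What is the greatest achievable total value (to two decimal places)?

Sort by value per unit weight and fill in that order.
Order: G (276/26=10.62) > E (67/9=7.44) > D (249/40=6.22) > A (209/37=5.65) > B (169/32=5.28) > F (32/22=1.45) > C (10/30=0.33)
Fill: take G (26 @ 276) → take E (9 @ 67) → take D (40 @ 249) → take A (37 @ 209) → take 29/32 of B → 153.16; 141/141 used.
Total value = 954.16

954.16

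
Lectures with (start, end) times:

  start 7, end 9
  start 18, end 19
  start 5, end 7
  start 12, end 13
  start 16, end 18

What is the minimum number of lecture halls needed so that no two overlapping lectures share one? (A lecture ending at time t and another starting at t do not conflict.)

Count concurrent intervals with a sweep; the peak is the room count.
starts: [5, 7, 12, 16, 18]
ends:   [7, 9, 13, 18, 19]
s5→1  — peak 1.

1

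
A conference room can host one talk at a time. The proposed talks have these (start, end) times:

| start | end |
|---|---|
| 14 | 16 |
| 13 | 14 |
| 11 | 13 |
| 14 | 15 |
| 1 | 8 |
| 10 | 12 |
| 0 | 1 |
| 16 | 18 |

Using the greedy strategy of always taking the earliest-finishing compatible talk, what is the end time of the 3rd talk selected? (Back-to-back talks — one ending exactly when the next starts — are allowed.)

Sort by end time and greedily take each interval whose start is ≥ the last chosen end.
By end time: (0,1), (1,8), (10,12), (11,13), (13,14), (14,15), (14,16), (16,18).
Pick (0,1); next start ≥ 1 → (1,8); next start ≥ 8 → (10,12); next start ≥ 12 → (13,14); next start ≥ 14 → (14,15); next start ≥ 15 → (16,18).
Selected: (0,1) (1,8) (10,12) (13,14) (14,15) (16,18)

12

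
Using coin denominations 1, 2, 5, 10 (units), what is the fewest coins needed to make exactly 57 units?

Greedy: take as many of the largest coin as possible, then repeat with the remainder.
57 = 5×10 + 1×5 + 1×2
Total coins = 5 + 1 + 1 = 7

7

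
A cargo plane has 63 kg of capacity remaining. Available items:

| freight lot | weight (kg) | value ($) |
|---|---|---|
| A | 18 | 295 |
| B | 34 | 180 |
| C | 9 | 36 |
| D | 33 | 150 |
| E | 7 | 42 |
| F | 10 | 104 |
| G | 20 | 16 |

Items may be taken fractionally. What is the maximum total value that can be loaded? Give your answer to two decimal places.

Order: A (295/18=16.39) > F (104/10=10.40) > E (42/7=6.00) > B (180/34=5.29) > D (150/33=4.55) > C (36/9=4.00) > G (16/20=0.80)
Fill: take A (18 @ 295) → take F (10 @ 104) → take E (7 @ 42) → take 28/34 of B → 148.24; 63/63 used.
Total value = 589.24

589.24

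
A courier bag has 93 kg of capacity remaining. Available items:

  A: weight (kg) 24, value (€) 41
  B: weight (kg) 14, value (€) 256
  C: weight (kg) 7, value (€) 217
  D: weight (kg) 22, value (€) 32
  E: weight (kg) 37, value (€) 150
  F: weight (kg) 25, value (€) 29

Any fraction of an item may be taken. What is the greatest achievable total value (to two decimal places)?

680.00

Sort by value per unit weight and fill in that order.
Order: C (217/7=31.00) > B (256/14=18.29) > E (150/37=4.05) > A (41/24=1.71) > D (32/22=1.45) > F (29/25=1.16)
Fill: take C (7 @ 217) → take B (14 @ 256) → take E (37 @ 150) → take A (24 @ 41) → take 11/22 of D → 16.00; 93/93 used.
Total value = 680.00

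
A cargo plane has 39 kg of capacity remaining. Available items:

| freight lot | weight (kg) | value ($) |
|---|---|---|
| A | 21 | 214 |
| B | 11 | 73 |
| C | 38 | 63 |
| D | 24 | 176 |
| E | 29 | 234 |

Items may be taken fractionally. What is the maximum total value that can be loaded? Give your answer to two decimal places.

359.24

Ratios (sorted): A 10.19, E 8.07, D 7.33, B 6.64, C 1.66
take A (21 @ 214); take 18/29 of E → 145.24. Capacity used 39/39.
Total value = 359.24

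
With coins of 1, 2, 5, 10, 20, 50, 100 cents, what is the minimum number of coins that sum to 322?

322 − 3×100→22 − 1×20→2 − 1×2→0
Total coins = 3 + 1 + 1 = 5

5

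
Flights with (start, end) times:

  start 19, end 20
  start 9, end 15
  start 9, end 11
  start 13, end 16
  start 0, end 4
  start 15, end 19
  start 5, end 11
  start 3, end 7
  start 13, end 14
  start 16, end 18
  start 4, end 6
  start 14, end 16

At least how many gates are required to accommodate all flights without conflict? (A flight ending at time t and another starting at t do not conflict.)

3

Count concurrent intervals with a sweep; the peak is the room count.
starts: [0, 3, 4, 5, 9, 9, 13, 13, 14, 15, 16, 19]
ends:   [4, 6, 7, 11, 11, 14, 15, 16, 16, 18, 19, 20]
s0→1 s3→2 e4→1 s4→2 s5→3  — peak 3.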